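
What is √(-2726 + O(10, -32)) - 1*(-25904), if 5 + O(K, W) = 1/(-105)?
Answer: 25904 + 2*I*√7527345/105 ≈ 25904.0 + 52.259*I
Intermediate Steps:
O(K, W) = -526/105 (O(K, W) = -5 + 1/(-105) = -5 - 1/105 = -526/105)
√(-2726 + O(10, -32)) - 1*(-25904) = √(-2726 - 526/105) - 1*(-25904) = √(-286756/105) + 25904 = 2*I*√7527345/105 + 25904 = 25904 + 2*I*√7527345/105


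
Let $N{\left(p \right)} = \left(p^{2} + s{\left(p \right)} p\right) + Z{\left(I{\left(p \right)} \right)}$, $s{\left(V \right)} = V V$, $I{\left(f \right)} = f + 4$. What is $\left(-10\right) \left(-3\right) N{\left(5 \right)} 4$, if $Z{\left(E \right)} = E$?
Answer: $19080$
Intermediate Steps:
$I{\left(f \right)} = 4 + f$
$s{\left(V \right)} = V^{2}$
$N{\left(p \right)} = 4 + p + p^{2} + p^{3}$ ($N{\left(p \right)} = \left(p^{2} + p^{2} p\right) + \left(4 + p\right) = \left(p^{2} + p^{3}\right) + \left(4 + p\right) = 4 + p + p^{2} + p^{3}$)
$\left(-10\right) \left(-3\right) N{\left(5 \right)} 4 = \left(-10\right) \left(-3\right) \left(4 + 5 + 5^{2} + 5^{3}\right) 4 = 30 \left(4 + 5 + 25 + 125\right) 4 = 30 \cdot 159 \cdot 4 = 30 \cdot 636 = 19080$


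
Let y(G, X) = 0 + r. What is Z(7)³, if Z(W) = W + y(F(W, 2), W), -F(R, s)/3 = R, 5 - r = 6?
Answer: 216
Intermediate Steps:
r = -1 (r = 5 - 1*6 = 5 - 6 = -1)
F(R, s) = -3*R
y(G, X) = -1 (y(G, X) = 0 - 1 = -1)
Z(W) = -1 + W (Z(W) = W - 1 = -1 + W)
Z(7)³ = (-1 + 7)³ = 6³ = 216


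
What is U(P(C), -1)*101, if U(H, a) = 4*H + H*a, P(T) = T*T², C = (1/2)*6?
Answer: 8181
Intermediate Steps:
C = 3 (C = (1*(½))*6 = (½)*6 = 3)
P(T) = T³
U(P(C), -1)*101 = (3³*(4 - 1))*101 = (27*3)*101 = 81*101 = 8181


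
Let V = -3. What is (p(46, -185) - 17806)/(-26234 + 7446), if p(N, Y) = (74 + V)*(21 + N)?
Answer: 13049/18788 ≈ 0.69454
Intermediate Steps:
p(N, Y) = 1491 + 71*N (p(N, Y) = (74 - 3)*(21 + N) = 71*(21 + N) = 1491 + 71*N)
(p(46, -185) - 17806)/(-26234 + 7446) = ((1491 + 71*46) - 17806)/(-26234 + 7446) = ((1491 + 3266) - 17806)/(-18788) = (4757 - 17806)*(-1/18788) = -13049*(-1/18788) = 13049/18788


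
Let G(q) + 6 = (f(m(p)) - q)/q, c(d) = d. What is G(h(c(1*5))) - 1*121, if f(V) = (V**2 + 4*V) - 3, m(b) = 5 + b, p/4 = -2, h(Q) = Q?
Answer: -646/5 ≈ -129.20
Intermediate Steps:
p = -8 (p = 4*(-2) = -8)
f(V) = -3 + V**2 + 4*V
G(q) = -6 + (-6 - q)/q (G(q) = -6 + ((-3 + (5 - 8)**2 + 4*(5 - 8)) - q)/q = -6 + ((-3 + (-3)**2 + 4*(-3)) - q)/q = -6 + ((-3 + 9 - 12) - q)/q = -6 + (-6 - q)/q)
G(h(c(1*5))) - 1*121 = (-7 - 6/(1*5)) - 1*121 = (-7 - 6/5) - 121 = -41/5 - 121 = -646/5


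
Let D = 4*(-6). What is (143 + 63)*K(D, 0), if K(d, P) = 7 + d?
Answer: -3502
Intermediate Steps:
D = -24
(143 + 63)*K(D, 0) = (143 + 63)*(7 - 24) = 206*(-17) = -3502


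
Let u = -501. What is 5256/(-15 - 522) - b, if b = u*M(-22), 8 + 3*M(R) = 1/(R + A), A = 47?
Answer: -5992507/4475 ≈ -1339.1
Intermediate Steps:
M(R) = -8/3 + 1/(3*(47 + R)) (M(R) = -8/3 + 1/(3*(R + 47)) = -8/3 + 1/(3*(47 + R)))
b = 33233/25 (b = -167*(-375 - 8*(-22))/(47 - 22) = -167*(-375 + 176)/25 = -167*(-199)/25 = -501*(-199/75) = 33233/25 ≈ 1329.3)
5256/(-15 - 522) - b = 5256/(-15 - 522) - 1*33233/25 = 5256/(-537) - 33233/25 = 5256*(-1/537) - 33233/25 = -1752/179 - 33233/25 = -5992507/4475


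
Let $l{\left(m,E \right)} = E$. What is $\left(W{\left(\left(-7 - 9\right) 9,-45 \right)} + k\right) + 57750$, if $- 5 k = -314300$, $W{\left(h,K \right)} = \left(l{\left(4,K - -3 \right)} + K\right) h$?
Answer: $133138$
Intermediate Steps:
$W{\left(h,K \right)} = h \left(3 + 2 K\right)$ ($W{\left(h,K \right)} = \left(\left(K - -3\right) + K\right) h = \left(\left(K + 3\right) + K\right) h = \left(\left(3 + K\right) + K\right) h = \left(3 + 2 K\right) h = h \left(3 + 2 K\right)$)
$k = 62860$ ($k = \left(- \frac{1}{5}\right) \left(-314300\right) = 62860$)
$\left(W{\left(\left(-7 - 9\right) 9,-45 \right)} + k\right) + 57750 = \left(\left(-7 - 9\right) 9 \left(3 + 2 \left(-45\right)\right) + 62860\right) + 57750 = \left(\left(-16\right) 9 \left(3 - 90\right) + 62860\right) + 57750 = \left(\left(-144\right) \left(-87\right) + 62860\right) + 57750 = \left(12528 + 62860\right) + 57750 = 75388 + 57750 = 133138$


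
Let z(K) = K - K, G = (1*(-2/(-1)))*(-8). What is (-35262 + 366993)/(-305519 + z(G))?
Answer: -331731/305519 ≈ -1.0858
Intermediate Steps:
G = -16 (G = (1*(-2*(-1)))*(-8) = (1*2)*(-8) = 2*(-8) = -16)
z(K) = 0
(-35262 + 366993)/(-305519 + z(G)) = (-35262 + 366993)/(-305519 + 0) = 331731/(-305519) = 331731*(-1/305519) = -331731/305519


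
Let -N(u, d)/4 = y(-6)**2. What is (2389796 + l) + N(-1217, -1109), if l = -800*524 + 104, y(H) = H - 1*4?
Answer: 1970300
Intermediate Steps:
y(H) = -4 + H (y(H) = H - 4 = -4 + H)
l = -419096 (l = -419200 + 104 = -419096)
N(u, d) = -400 (N(u, d) = -4*(-4 - 6)**2 = -4*(-10)**2 = -4*100 = -400)
(2389796 + l) + N(-1217, -1109) = (2389796 - 419096) - 400 = 1970700 - 400 = 1970300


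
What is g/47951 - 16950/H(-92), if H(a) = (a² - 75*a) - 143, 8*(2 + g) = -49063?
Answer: -7249187059/5838897368 ≈ -1.2415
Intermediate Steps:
g = -49079/8 (g = -2 + (⅛)*(-49063) = -2 - 49063/8 = -49079/8 ≈ -6134.9)
H(a) = -143 + a² - 75*a
g/47951 - 16950/H(-92) = -49079/8/47951 - 16950/(-143 + (-92)² - 75*(-92)) = -49079/8*1/47951 - 16950/(-143 + 8464 + 6900) = -49079/383608 - 16950/15221 = -7249187059/5838897368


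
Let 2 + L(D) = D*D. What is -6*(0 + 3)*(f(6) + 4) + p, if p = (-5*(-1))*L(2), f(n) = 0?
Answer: -62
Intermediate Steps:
L(D) = -2 + D² (L(D) = -2 + D*D = -2 + D²)
p = 10 (p = (-5*(-1))*(-2 + 2²) = 5*(-2 + 4) = 5*2 = 10)
-6*(0 + 3)*(f(6) + 4) + p = -6*(0 + 3)*(0 + 4) + 10 = -18*4 + 10 = -6*12 + 10 = -72 + 10 = -62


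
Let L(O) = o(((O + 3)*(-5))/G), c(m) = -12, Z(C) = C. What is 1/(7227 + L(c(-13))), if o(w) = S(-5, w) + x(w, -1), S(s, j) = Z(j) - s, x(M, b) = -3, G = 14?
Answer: 14/101251 ≈ 0.00013827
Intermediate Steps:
S(s, j) = j - s
o(w) = 2 + w (o(w) = (w - 1*(-5)) - 3 = (w + 5) - 3 = (5 + w) - 3 = 2 + w)
L(O) = 13/14 - 5*O/14 (L(O) = 2 + ((O + 3)*(-5))/14 = 2 + ((3 + O)*(-5))*(1/14) = 2 + (-15 - 5*O)*(1/14) = 2 + (-15/14 - 5*O/14) = 13/14 - 5*O/14)
1/(7227 + L(c(-13))) = 1/(7227 + (13/14 - 5/14*(-12))) = 1/(7227 + (13/14 + 30/7)) = 1/(7227 + 73/14) = 1/(101251/14) = 14/101251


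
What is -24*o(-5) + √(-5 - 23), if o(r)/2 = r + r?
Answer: 480 + 2*I*√7 ≈ 480.0 + 5.2915*I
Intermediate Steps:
o(r) = 4*r (o(r) = 2*(r + r) = 2*(2*r) = 4*r)
-24*o(-5) + √(-5 - 23) = -96*(-5) + √(-5 - 23) = -24*(-20) + √(-28) = 480 + 2*I*√7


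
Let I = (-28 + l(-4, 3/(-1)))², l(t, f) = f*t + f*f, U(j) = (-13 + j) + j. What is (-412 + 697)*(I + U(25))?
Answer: 24510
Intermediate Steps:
U(j) = -13 + 2*j
l(t, f) = f² + f*t (l(t, f) = f*t + f² = f² + f*t)
I = 49 (I = (-28 + (3/(-1))*(3/(-1) - 4))² = (-28 + (3*(-1))*(3*(-1) - 4))² = (-28 - 3*(-3 - 4))² = (-28 - 3*(-7))² = (-28 + 21)² = (-7)² = 49)
(-412 + 697)*(I + U(25)) = (-412 + 697)*(49 + (-13 + 2*25)) = 285*(49 + (-13 + 50)) = 285*(49 + 37) = 285*86 = 24510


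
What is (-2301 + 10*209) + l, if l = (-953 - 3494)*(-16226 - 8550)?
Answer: 110178661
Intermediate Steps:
l = 110178872 (l = -4447*(-24776) = 110178872)
(-2301 + 10*209) + l = (-2301 + 10*209) + 110178872 = (-2301 + 2090) + 110178872 = -211 + 110178872 = 110178661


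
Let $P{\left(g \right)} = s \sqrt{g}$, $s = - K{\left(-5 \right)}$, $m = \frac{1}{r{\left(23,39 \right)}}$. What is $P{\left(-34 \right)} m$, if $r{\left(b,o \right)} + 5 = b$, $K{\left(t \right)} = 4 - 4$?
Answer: $0$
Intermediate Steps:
$K{\left(t \right)} = 0$ ($K{\left(t \right)} = 4 - 4 = 0$)
$r{\left(b,o \right)} = -5 + b$
$m = \frac{1}{18}$ ($m = \frac{1}{-5 + 23} = \frac{1}{18} \approx 0.055556$)
$s = 0$ ($s = \left(-1\right) 0 = 0$)
$P{\left(g \right)} = 0$ ($P{\left(g \right)} = 0 \sqrt{g} = 0$)
$P{\left(-34 \right)} m = 0 \cdot \frac{1}{18} = 0$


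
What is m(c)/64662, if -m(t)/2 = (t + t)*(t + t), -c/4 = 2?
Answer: -256/32331 ≈ -0.0079181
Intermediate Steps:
c = -8 (c = -4*2 = -8)
m(t) = -8*t² (m(t) = -2*(t + t)*(t + t) = -2*2*t*2*t = -8*t²)
m(c)/64662 = -8*(-8)²/64662 = -8*64*(1/64662) = -512*1/64662 = -256/32331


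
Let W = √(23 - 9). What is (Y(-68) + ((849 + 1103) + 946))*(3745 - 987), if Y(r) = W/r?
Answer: 7992684 - 1379*√14/34 ≈ 7.9925e+6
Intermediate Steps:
W = √14 ≈ 3.7417
Y(r) = √14/r
(Y(-68) + ((849 + 1103) + 946))*(3745 - 987) = (√14/(-68) + ((849 + 1103) + 946))*(3745 - 987) = (√14*(-1/68) + (1952 + 946))*2758 = (-√14/68 + 2898)*2758 = (2898 - √14/68)*2758 = 7992684 - 1379*√14/34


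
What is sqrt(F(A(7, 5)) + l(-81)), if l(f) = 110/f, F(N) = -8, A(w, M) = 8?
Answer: I*sqrt(758)/9 ≈ 3.0591*I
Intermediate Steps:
sqrt(F(A(7, 5)) + l(-81)) = sqrt(-8 + 110/(-81)) = sqrt(-8 + 110*(-1/81)) = sqrt(-8 - 110/81) = sqrt(-758/81) = I*sqrt(758)/9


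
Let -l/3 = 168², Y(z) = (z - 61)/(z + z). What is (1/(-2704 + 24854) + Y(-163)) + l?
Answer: -305701541437/3610450 ≈ -84671.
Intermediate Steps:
Y(z) = (-61 + z)/(2*z) (Y(z) = (-61 + z)/((2*z)) = (-61 + z)*(1/(2*z)) = (-61 + z)/(2*z))
l = -84672 (l = -3*168² = -3*28224 = -84672)
(1/(-2704 + 24854) + Y(-163)) + l = (1/(-2704 + 24854) + (½)*(-61 - 163)/(-163)) - 84672 = (1/22150 + (½)*(-1/163)*(-224)) - 84672 = (1/22150 + 112/163) - 84672 = 2480963/3610450 - 84672 = -305701541437/3610450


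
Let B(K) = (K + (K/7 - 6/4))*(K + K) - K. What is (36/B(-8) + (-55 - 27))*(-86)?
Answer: 365801/52 ≈ 7034.6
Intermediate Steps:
B(K) = -K + 2*K*(-3/2 + 8*K/7) (B(K) = (K + (K*(1/7) - 6*1/4))*(2*K) - K = (K + (K/7 - 3/2))*(2*K) - K = (K + (-3/2 + K/7))*(2*K) - K = (-3/2 + 8*K/7)*(2*K) - K = 2*K*(-3/2 + 8*K/7) - K = -K + 2*K*(-3/2 + 8*K/7))
(36/B(-8) + (-55 - 27))*(-86) = (36/(((4/7)*(-8)*(-7 + 4*(-8)))) + (-55 - 27))*(-86) = (36/(((4/7)*(-8)*(-7 - 32))) - 82)*(-86) = (36/(((4/7)*(-8)*(-39))) - 82)*(-86) = (36/(1248/7) - 82)*(-86) = (36*(7/1248) - 82)*(-86) = (21/104 - 82)*(-86) = -8507/104*(-86) = 365801/52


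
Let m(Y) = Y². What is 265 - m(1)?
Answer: 264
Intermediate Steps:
265 - m(1) = 265 - 1*1² = 265 - 1*1 = 265 - 1 = 264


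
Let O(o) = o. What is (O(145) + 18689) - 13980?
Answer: 4854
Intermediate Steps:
(O(145) + 18689) - 13980 = (145 + 18689) - 13980 = 18834 - 13980 = 4854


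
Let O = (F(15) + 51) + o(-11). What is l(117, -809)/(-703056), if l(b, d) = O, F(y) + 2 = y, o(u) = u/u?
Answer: -65/703056 ≈ -9.2454e-5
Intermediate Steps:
o(u) = 1
F(y) = -2 + y
O = 65 (O = ((-2 + 15) + 51) + 1 = (13 + 51) + 1 = 64 + 1 = 65)
l(b, d) = 65
l(117, -809)/(-703056) = 65/(-703056) = 65*(-1/703056) = -65/703056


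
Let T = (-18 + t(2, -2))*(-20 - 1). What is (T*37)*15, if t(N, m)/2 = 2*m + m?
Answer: 349650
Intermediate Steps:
t(N, m) = 6*m (t(N, m) = 2*(2*m + m) = 2*(3*m) = 6*m)
T = 630 (T = (-18 + 6*(-2))*(-20 - 1) = (-18 - 12)*(-21) = -30*(-21) = 630)
(T*37)*15 = (630*37)*15 = 23310*15 = 349650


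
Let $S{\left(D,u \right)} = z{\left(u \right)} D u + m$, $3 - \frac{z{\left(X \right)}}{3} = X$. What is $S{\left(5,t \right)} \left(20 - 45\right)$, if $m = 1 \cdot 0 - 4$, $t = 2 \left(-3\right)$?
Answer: $20350$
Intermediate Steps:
$z{\left(X \right)} = 9 - 3 X$
$t = -6$
$m = -4$ ($m = 0 - 4 = -4$)
$S{\left(D,u \right)} = -4 + D u \left(9 - 3 u\right)$ ($S{\left(D,u \right)} = \left(9 - 3 u\right) D u - 4 = D \left(9 - 3 u\right) u - 4 = D u \left(9 - 3 u\right) - 4 = -4 + D u \left(9 - 3 u\right)$)
$S{\left(5,t \right)} \left(20 - 45\right) = \left(-4 - 15 \left(-6\right) \left(-3 - 6\right)\right) \left(20 - 45\right) = \left(-4 - 15 \left(-6\right) \left(-9\right)\right) \left(-25\right) = \left(-4 - 810\right) \left(-25\right) = \left(-814\right) \left(-25\right) = 20350$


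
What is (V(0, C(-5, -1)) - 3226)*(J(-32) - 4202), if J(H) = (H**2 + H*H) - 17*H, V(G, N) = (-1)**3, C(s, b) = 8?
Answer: 5195470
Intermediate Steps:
V(G, N) = -1
J(H) = -17*H + 2*H**2 (J(H) = (H**2 + H**2) - 17*H = 2*H**2 - 17*H = -17*H + 2*H**2)
(V(0, C(-5, -1)) - 3226)*(J(-32) - 4202) = (-1 - 3226)*(-32*(-17 + 2*(-32)) - 4202) = -3227*(-32*(-17 - 64) - 4202) = -3227*(-32*(-81) - 4202) = -3227*(2592 - 4202) = -3227*(-1610) = 5195470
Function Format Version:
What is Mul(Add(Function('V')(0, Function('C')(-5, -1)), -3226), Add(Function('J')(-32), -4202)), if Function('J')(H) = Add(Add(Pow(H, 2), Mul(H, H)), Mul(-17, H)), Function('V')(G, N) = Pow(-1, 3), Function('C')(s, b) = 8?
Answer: 5195470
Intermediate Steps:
Function('V')(G, N) = -1
Function('J')(H) = Add(Mul(-17, H), Mul(2, Pow(H, 2))) (Function('J')(H) = Add(Add(Pow(H, 2), Pow(H, 2)), Mul(-17, H)) = Add(Mul(2, Pow(H, 2)), Mul(-17, H)) = Add(Mul(-17, H), Mul(2, Pow(H, 2))))
Mul(Add(Function('V')(0, Function('C')(-5, -1)), -3226), Add(Function('J')(-32), -4202)) = Mul(Add(-1, -3226), Add(Mul(-32, Add(-17, Mul(2, -32))), -4202)) = Mul(-3227, Add(Mul(-32, Add(-17, -64)), -4202)) = Mul(-3227, Add(Mul(-32, -81), -4202)) = Mul(-3227, Add(2592, -4202)) = Mul(-3227, -1610) = 5195470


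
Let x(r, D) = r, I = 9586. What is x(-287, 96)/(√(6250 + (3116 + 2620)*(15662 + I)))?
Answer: -287*√144828778/144828778 ≈ -0.023848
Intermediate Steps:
x(-287, 96)/(√(6250 + (3116 + 2620)*(15662 + I))) = -287/√(6250 + (3116 + 2620)*(15662 + 9586)) = -287/√(6250 + 5736*25248) = -287/√(6250 + 144822528) = -287*√144828778/144828778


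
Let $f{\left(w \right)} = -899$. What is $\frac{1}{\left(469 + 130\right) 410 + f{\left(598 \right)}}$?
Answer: $\frac{1}{244691} \approx 4.0868 \cdot 10^{-6}$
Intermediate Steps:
$\frac{1}{\left(469 + 130\right) 410 + f{\left(598 \right)}} = \frac{1}{\left(469 + 130\right) 410 - 899} = \frac{1}{599 \cdot 410 - 899} = \frac{1}{245590 - 899} = \frac{1}{244691}$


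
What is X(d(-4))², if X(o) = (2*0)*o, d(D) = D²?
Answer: 0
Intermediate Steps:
X(o) = 0 (X(o) = 0*o = 0)
X(d(-4))² = 0² = 0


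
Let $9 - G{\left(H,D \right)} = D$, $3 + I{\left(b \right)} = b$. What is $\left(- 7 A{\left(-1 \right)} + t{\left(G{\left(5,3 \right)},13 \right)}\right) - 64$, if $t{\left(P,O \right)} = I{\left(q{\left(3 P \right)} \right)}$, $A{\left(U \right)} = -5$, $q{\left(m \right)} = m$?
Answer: $-14$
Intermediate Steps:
$I{\left(b \right)} = -3 + b$
$G{\left(H,D \right)} = 9 - D$
$t{\left(P,O \right)} = -3 + 3 P$
$\left(- 7 A{\left(-1 \right)} + t{\left(G{\left(5,3 \right)},13 \right)}\right) - 64 = \left(\left(-7\right) \left(-5\right) - \left(3 - 3 \left(9 - 3\right)\right)\right) - 64 = \left(35 - \left(3 - 3 \left(9 - 3\right)\right)\right) - 64 = \left(35 + \left(-3 + 3 \cdot 6\right)\right) - 64 = \left(35 + \left(-3 + 18\right)\right) - 64 = \left(35 + 15\right) - 64 = 50 - 64 = -14$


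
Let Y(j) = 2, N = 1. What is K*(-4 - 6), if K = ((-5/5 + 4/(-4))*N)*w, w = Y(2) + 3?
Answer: 100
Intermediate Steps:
w = 5 (w = 2 + 3 = 5)
K = -10 (K = ((-5/5 + 4/(-4))*1)*5 = ((-5*⅕ + 4*(-¼))*1)*5 = ((-1 - 1)*1)*5 = -2*1*5 = -2*5 = -10)
K*(-4 - 6) = -10*(-4 - 6) = -10*(-10) = 100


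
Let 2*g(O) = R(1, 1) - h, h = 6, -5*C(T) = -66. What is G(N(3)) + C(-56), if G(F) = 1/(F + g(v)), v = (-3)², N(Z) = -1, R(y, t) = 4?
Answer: 127/10 ≈ 12.700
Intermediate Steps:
C(T) = 66/5 (C(T) = -⅕*(-66) = 66/5)
v = 9
g(O) = -1 (g(O) = (4 - 1*6)/2 = (4 - 6)/2 = (½)*(-2) = -1)
G(F) = 1/(-1 + F) (G(F) = 1/(F - 1) = 1/(-1 + F))
G(N(3)) + C(-56) = 1/(-1 - 1) + 66/5 = 1/(-2) + 66/5 = -½ + 66/5 = 127/10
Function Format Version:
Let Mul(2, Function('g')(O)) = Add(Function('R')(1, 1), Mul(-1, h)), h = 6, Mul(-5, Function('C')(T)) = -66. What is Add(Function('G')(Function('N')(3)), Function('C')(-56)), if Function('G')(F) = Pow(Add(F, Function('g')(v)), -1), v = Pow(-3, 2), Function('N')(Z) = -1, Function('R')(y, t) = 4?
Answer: Rational(127, 10) ≈ 12.700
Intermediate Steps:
Function('C')(T) = Rational(66, 5) (Function('C')(T) = Mul(Rational(-1, 5), -66) = Rational(66, 5))
v = 9
Function('g')(O) = -1 (Function('g')(O) = Mul(Rational(1, 2), Add(4, Mul(-1, 6))) = Mul(Rational(1, 2), Add(4, -6)) = Mul(Rational(1, 2), -2) = -1)
Function('G')(F) = Pow(Add(-1, F), -1) (Function('G')(F) = Pow(Add(F, -1), -1) = Pow(Add(-1, F), -1))
Add(Function('G')(Function('N')(3)), Function('C')(-56)) = Add(Pow(Add(-1, -1), -1), Rational(66, 5)) = Add(Pow(-2, -1), Rational(66, 5)) = Add(Rational(-1, 2), Rational(66, 5)) = Rational(127, 10)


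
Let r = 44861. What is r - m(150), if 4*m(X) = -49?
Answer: 179493/4 ≈ 44873.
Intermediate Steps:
m(X) = -49/4 (m(X) = (¼)*(-49) = -49/4)
r - m(150) = 44861 - 1*(-49/4) = 44861 + 49/4 = 179493/4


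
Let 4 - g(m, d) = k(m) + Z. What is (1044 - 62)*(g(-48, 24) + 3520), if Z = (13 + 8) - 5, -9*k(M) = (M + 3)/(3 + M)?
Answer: 31004686/9 ≈ 3.4450e+6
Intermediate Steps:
k(M) = -⅑ (k(M) = -(M + 3)/(9*(3 + M)) = -(3 + M)/(9*(3 + M)) = -⅑*1 = -⅑)
Z = 16 (Z = 21 - 5 = 16)
g(m, d) = -107/9 (g(m, d) = 4 - (-⅑ + 16) = 4 - 1*143/9 = 4 - 143/9 = -107/9)
(1044 - 62)*(g(-48, 24) + 3520) = (1044 - 62)*(-107/9 + 3520) = 982*(31573/9) = 31004686/9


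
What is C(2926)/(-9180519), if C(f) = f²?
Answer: -8561476/9180519 ≈ -0.93257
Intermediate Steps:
C(2926)/(-9180519) = 2926²/(-9180519) = 8561476*(-1/9180519) = -8561476/9180519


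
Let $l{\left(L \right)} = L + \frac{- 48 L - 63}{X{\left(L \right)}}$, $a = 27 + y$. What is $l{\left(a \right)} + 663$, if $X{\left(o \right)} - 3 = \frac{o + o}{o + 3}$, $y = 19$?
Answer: $\frac{58172}{239} \approx 243.4$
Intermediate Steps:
$X{\left(o \right)} = 3 + \frac{2 o}{3 + o}$ ($X{\left(o \right)} = 3 + \frac{o + o}{o + 3} = 3 + \frac{2 o}{3 + o}$)
$a = 46$ ($a = 27 + 19 = 46$)
$l{\left(L \right)} = L + \frac{\left(-63 - 48 L\right) \left(3 + L\right)}{9 + 5 L}$ ($l{\left(L \right)} = L + \frac{- 48 L - 63}{\frac{1}{3 + L} \left(9 + 5 L\right)} = L + \left(-63 - 48 L\right) \frac{3 + L}{9 + 5 L} = L + \frac{\left(-63 - 48 L\right) \left(3 + L\right)}{9 + 5 L}$)
$l{\left(a \right)} + 663 = \frac{-189 - 9108 - 43 \cdot 46^{2}}{9 + 5 \cdot 46} + 663 = \frac{-189 - 9108 - 90988}{9 + 230} + 663 = \frac{-189 - 9108 - 90988}{239} + 663 = \frac{1}{239} \left(-100285\right) + 663 = - \frac{100285}{239} + 663 = \frac{58172}{239}$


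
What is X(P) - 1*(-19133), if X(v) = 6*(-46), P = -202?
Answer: 18857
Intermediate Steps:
X(v) = -276
X(P) - 1*(-19133) = -276 - 1*(-19133) = -276 + 19133 = 18857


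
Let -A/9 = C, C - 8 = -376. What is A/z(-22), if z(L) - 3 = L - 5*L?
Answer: 3312/91 ≈ 36.396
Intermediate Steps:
z(L) = 3 - 4*L (z(L) = 3 + (L - 5*L) = 3 - 4*L)
C = -368 (C = 8 - 376 = -368)
A = 3312 (A = -9*(-368) = 3312)
A/z(-22) = 3312/(3 - 4*(-22)) = 3312/(3 + 88) = 3312/91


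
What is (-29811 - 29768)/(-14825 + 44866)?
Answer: -59579/30041 ≈ -1.9833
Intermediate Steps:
(-29811 - 29768)/(-14825 + 44866) = -59579/30041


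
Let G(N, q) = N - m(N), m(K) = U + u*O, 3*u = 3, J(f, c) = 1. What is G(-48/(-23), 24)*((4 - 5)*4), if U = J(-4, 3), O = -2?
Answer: -284/23 ≈ -12.348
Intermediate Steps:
u = 1 (u = (1/3)*3 = 1)
U = 1
m(K) = -1 (m(K) = 1 + 1*(-2) = 1 - 2 = -1)
G(N, q) = 1 + N (G(N, q) = N - 1*(-1) = N + 1 = 1 + N)
G(-48/(-23), 24)*((4 - 5)*4) = (1 - 48/(-23))*((4 - 5)*4) = (1 - 48*(-1/23))*(-1*4) = (1 + 48/23)*(-4) = (71/23)*(-4) = -284/23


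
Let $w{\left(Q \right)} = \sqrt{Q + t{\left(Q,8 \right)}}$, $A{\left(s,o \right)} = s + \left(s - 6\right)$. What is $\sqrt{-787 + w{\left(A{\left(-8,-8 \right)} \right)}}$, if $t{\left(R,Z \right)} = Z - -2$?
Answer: $\sqrt{-787 + 2 i \sqrt{3}} \approx 0.06174 + 28.054 i$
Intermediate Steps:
$t{\left(R,Z \right)} = 2 + Z$ ($t{\left(R,Z \right)} = Z + 2 = 2 + Z$)
$A{\left(s,o \right)} = -6 + 2 s$ ($A{\left(s,o \right)} = s + \left(s - 6\right) = s + \left(-6 + s\right) = -6 + 2 s$)
$w{\left(Q \right)} = \sqrt{10 + Q}$ ($w{\left(Q \right)} = \sqrt{Q + \left(2 + 8\right)} = \sqrt{Q + 10} = \sqrt{10 + Q}$)
$\sqrt{-787 + w{\left(A{\left(-8,-8 \right)} \right)}} = \sqrt{-787 + \sqrt{10 + \left(-6 + 2 \left(-8\right)\right)}} = \sqrt{-787 + \sqrt{10 - 22}} = \sqrt{-787 + \sqrt{-12}} = \sqrt{-787 + 2 i \sqrt{3}}$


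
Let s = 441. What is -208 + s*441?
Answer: 194273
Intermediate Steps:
-208 + s*441 = -208 + 441*441 = -208 + 194481 = 194273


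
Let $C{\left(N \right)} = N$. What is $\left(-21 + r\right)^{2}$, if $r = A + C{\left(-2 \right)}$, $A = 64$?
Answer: $1681$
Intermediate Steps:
$r = 62$ ($r = 64 - 2 = 62$)
$\left(-21 + r\right)^{2} = \left(-21 + 62\right)^{2} = 41^{2} = 1681$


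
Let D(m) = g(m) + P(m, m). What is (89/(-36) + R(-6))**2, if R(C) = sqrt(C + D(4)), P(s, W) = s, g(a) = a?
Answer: 10513/1296 - 89*sqrt(2)/18 ≈ 1.1194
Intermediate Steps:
D(m) = 2*m (D(m) = m + m = 2*m)
R(C) = sqrt(8 + C) (R(C) = sqrt(C + 2*4) = sqrt(C + 8) = sqrt(8 + C))
(89/(-36) + R(-6))**2 = (89/(-36) + sqrt(8 - 6))**2 = (89*(-1/36) + sqrt(2))**2 = (-89/36 + sqrt(2))**2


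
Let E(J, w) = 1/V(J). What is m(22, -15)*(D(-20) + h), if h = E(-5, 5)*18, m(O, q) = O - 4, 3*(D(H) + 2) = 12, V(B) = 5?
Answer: 504/5 ≈ 100.80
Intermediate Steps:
D(H) = 2 (D(H) = -2 + (⅓)*12 = -2 + 4 = 2)
m(O, q) = -4 + O
E(J, w) = ⅕ (E(J, w) = 1/5 = ⅕)
h = 18/5 (h = (⅕)*18 = 18/5 ≈ 3.6000)
m(22, -15)*(D(-20) + h) = (-4 + 22)*(2 + 18/5) = 18*(28/5) = 504/5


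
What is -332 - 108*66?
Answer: -7460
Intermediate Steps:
-332 - 108*66 = -332 - 7128 = -7460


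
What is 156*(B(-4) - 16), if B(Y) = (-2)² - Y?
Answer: -1248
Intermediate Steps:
B(Y) = 4 - Y
156*(B(-4) - 16) = 156*((4 - 1*(-4)) - 16) = 156*((4 + 4) - 16) = 156*(8 - 16) = 156*(-8) = -1248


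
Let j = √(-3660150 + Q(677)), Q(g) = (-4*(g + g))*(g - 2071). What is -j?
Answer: -√3889754 ≈ -1972.2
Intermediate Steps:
Q(g) = -8*g*(-2071 + g) (Q(g) = (-8*g)*(-2071 + g) = -8*g*(-2071 + g))
j = √3889754 (j = √(-3660150 + 8*677*(2071 - 1*677)) = √(-3660150 + 8*677*(2071 - 677)) = √(-3660150 + 8*677*1394) = √(-3660150 + 7549904) = √3889754 ≈ 1972.2)
-j = -√3889754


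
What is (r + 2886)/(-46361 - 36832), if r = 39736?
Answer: -42622/83193 ≈ -0.51233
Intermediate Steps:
(r + 2886)/(-46361 - 36832) = (39736 + 2886)/(-46361 - 36832) = 42622/(-83193) = 42622*(-1/83193) = -42622/83193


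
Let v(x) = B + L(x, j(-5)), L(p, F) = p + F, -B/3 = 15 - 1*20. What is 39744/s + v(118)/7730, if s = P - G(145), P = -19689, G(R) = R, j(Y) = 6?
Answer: -152232097/76658410 ≈ -1.9858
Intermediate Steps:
B = 15 (B = -3*(15 - 1*20) = -3*(15 - 20) = -3*(-5) = 15)
L(p, F) = F + p
v(x) = 21 + x (v(x) = 15 + (6 + x) = 21 + x)
s = -19834 (s = -19689 - 1*145 = -19689 - 145 = -19834)
39744/s + v(118)/7730 = 39744/(-19834) + (21 + 118)/7730 = 39744*(-1/19834) + 139*(1/7730) = -19872/9917 + 139/7730 = -152232097/76658410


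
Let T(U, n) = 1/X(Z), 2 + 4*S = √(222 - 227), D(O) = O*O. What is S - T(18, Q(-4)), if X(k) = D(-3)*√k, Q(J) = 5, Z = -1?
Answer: -½ + I/9 + I*√5/4 ≈ -0.5 + 0.67013*I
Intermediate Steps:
D(O) = O²
S = -½ + I*√5/4 (S = -½ + √(222 - 227)/4 = -½ + √(-5)/4 = -½ + (I*√5)/4 = -½ + I*√5/4 ≈ -0.5 + 0.55902*I)
X(k) = 9*√k (X(k) = (-3)²*√k = 9*√k)
T(U, n) = -I/9 (T(U, n) = 1/(9*√(-1)) = 1/(9*I) = -I/9)
S - T(18, Q(-4)) = (-½ + I*√5/4) - (-1)*I/9 = (-½ + I*√5/4) + I/9 = -½ + I/9 + I*√5/4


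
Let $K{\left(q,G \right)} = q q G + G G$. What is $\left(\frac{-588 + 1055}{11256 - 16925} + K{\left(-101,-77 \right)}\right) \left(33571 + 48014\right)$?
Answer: $- \frac{360545170375215}{5669} \approx -6.3599 \cdot 10^{10}$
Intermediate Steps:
$K{\left(q,G \right)} = G^{2} + G q^{2}$ ($K{\left(q,G \right)} = q^{2} G + G^{2} = G q^{2} + G^{2} = G^{2} + G q^{2}$)
$\left(\frac{-588 + 1055}{11256 - 16925} + K{\left(-101,-77 \right)}\right) \left(33571 + 48014\right) = \left(\frac{-588 + 1055}{11256 - 16925} - 77 \left(-77 + \left(-101\right)^{2}\right)\right) \left(33571 + 48014\right) = \left(\frac{467}{-5669} - 77 \left(-77 + 10201\right)\right) 81585 = \left(467 \left(- \frac{1}{5669}\right) - 779548\right) 81585 = \left(- \frac{467}{5669} - 779548\right) 81585 = \left(- \frac{4419258079}{5669}\right) 81585 = - \frac{360545170375215}{5669}$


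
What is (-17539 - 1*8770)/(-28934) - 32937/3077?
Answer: -51296845/5237054 ≈ -9.7950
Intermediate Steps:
(-17539 - 1*8770)/(-28934) - 32937/3077 = (-17539 - 8770)*(-1/28934) - 32937*1/3077 = -26309*(-1/28934) - 32937/3077 = 26309/28934 - 32937/3077 = -51296845/5237054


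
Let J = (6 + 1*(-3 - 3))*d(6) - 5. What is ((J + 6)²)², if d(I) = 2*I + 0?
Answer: 1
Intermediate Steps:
d(I) = 2*I
J = -5 (J = (6 + 1*(-3 - 3))*(2*6) - 5 = (6 + 1*(-6))*12 - 5 = (6 - 6)*12 - 5 = 0*12 - 5 = 0 - 5 = -5)
((J + 6)²)² = ((-5 + 6)²)² = (1²)² = 1² = 1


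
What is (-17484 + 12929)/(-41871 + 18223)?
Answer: 4555/23648 ≈ 0.19262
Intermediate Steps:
(-17484 + 12929)/(-41871 + 18223) = -4555/(-23648) = -4555*(-1/23648) = 4555/23648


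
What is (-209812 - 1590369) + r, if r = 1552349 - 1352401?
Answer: -1600233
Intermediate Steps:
r = 199948
(-209812 - 1590369) + r = (-209812 - 1590369) + 199948 = -1800181 + 199948 = -1600233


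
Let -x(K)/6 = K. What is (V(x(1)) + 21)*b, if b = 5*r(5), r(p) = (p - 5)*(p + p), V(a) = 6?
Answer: 0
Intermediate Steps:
x(K) = -6*K
r(p) = 2*p*(-5 + p) (r(p) = (-5 + p)*(2*p) = 2*p*(-5 + p))
b = 0 (b = 5*(2*5*(-5 + 5)) = 5*(2*5*0) = 5*0 = 0)
(V(x(1)) + 21)*b = (6 + 21)*0 = 27*0 = 0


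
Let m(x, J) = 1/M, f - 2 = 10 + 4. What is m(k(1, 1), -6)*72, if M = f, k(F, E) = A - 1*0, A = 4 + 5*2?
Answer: 9/2 ≈ 4.5000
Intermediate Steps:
A = 14 (A = 4 + 10 = 14)
f = 16 (f = 2 + (10 + 4) = 2 + 14 = 16)
k(F, E) = 14 (k(F, E) = 14 - 1*0 = 14 + 0 = 14)
M = 16
m(x, J) = 1/16
m(k(1, 1), -6)*72 = (1/16)*72 = 9/2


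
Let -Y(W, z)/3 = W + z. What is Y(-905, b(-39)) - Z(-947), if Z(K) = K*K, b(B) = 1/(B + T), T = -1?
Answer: -35763757/40 ≈ -8.9409e+5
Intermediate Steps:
b(B) = 1/(-1 + B) (b(B) = 1/(B - 1) = 1/(-1 + B))
Y(W, z) = -3*W - 3*z (Y(W, z) = -3*(W + z) = -3*W - 3*z)
Z(K) = K²
Y(-905, b(-39)) - Z(-947) = (-3*(-905) - 3/(-1 - 39)) - 1*(-947)² = (2715 - 3/(-40)) - 1*896809 = (2715 - 3*(-1/40)) - 896809 = (2715 + 3/40) - 896809 = 108603/40 - 896809 = -35763757/40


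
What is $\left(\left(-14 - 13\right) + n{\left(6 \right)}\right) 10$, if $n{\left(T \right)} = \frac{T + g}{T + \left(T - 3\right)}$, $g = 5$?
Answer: $- \frac{2320}{9} \approx -257.78$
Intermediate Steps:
$n{\left(T \right)} = \frac{5 + T}{-3 + 2 T}$ ($n{\left(T \right)} = \frac{T + 5}{T + \left(T - 3\right)} = \frac{5 + T}{T + \left(T - 3\right)} = \frac{5 + T}{T + \left(-3 + T\right)} = \frac{5 + T}{-3 + 2 T}$)
$\left(\left(-14 - 13\right) + n{\left(6 \right)}\right) 10 = \left(\left(-14 - 13\right) + \frac{5 + 6}{-3 + 2 \cdot 6}\right) 10 = \left(\left(-14 - 13\right) + \frac{1}{-3 + 12} \cdot 11\right) 10 = \left(-27 + \frac{1}{9} \cdot 11\right) 10 = \left(-27 + \frac{11}{9}\right) 10 = \left(- \frac{232}{9}\right) 10 = - \frac{2320}{9}$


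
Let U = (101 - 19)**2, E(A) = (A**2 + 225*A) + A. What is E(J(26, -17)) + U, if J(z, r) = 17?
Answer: 10855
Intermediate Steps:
E(A) = A**2 + 226*A
U = 6724 (U = 82**2 = 6724)
E(J(26, -17)) + U = 17*(226 + 17) + 6724 = 17*243 + 6724 = 4131 + 6724 = 10855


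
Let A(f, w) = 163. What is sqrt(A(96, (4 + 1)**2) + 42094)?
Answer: sqrt(42257) ≈ 205.56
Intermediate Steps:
sqrt(A(96, (4 + 1)**2) + 42094) = sqrt(163 + 42094) = sqrt(42257)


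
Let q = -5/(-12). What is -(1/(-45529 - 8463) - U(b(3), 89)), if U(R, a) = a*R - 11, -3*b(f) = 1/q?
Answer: -22190707/269960 ≈ -82.200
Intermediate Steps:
q = 5/12 (q = -5*(-1/12) = 5/12 ≈ 0.41667)
b(f) = -⅘ (b(f) = -1/(3*5/12) = -⅓*12/5 = -⅘)
U(R, a) = -11 + R*a (U(R, a) = R*a - 11 = -11 + R*a)
-(1/(-45529 - 8463) - U(b(3), 89)) = -(1/(-45529 - 8463) - (-11 - ⅘*89)) = -(1/(-53992) - (-11 - 356/5)) = -(-1/53992 - 1*(-411/5)) = -(-1/53992 + 411/5) = -1*22190707/269960 = -22190707/269960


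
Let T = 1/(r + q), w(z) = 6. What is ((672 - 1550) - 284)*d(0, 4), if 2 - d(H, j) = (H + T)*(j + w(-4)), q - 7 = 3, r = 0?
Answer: -1162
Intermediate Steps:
q = 10 (q = 7 + 3 = 10)
T = 1/10 (T = 1/(0 + 10) = 1/10 ≈ 0.10000)
d(H, j) = 2 - (6 + j)*(1/10 + H) (d(H, j) = 2 - (H + 1/10)*(j + 6) = 2 - (1/10 + H)*(6 + j) = 2 - (6 + j)*(1/10 + H))
((672 - 1550) - 284)*d(0, 4) = ((672 - 1550) - 284)*(7/5 - 6*0 - 1/10*4 - 1*0*4) = (-878 - 284)*(7/5 + 0 - 2/5 + 0) = -1162*1 = -1162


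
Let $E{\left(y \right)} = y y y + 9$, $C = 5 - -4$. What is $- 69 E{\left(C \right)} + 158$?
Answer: $-50764$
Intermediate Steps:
$C = 9$ ($C = 5 + 4 = 9$)
$E{\left(y \right)} = 9 + y^{3}$ ($E{\left(y \right)} = y^{2} y + 9 = y^{3} + 9 = 9 + y^{3}$)
$- 69 E{\left(C \right)} + 158 = - 69 \left(9 + 9^{3}\right) + 158 = - 69 \left(9 + 729\right) + 158 = \left(-69\right) 738 + 158 = -50922 + 158 = -50764$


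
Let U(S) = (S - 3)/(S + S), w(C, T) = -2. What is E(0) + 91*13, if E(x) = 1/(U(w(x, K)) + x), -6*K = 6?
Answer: 5919/5 ≈ 1183.8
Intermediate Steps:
K = -1 (K = -1/6*6 = -1)
U(S) = (-3 + S)/(2*S) (U(S) = (-3 + S)/((2*S)) = (-3 + S)*(1/(2*S)) = (-3 + S)/(2*S))
E(x) = 1/(5/4 + x) (E(x) = 1/((1/2)*(-3 - 2)/(-2) + x) = 1/((1/2)*(-1/2)*(-5) + x) = 1/(5/4 + x))
E(0) + 91*13 = 4/(5 + 4*0) + 91*13 = 4/(5 + 0) + 1183 = 4/5 + 1183 = 5919/5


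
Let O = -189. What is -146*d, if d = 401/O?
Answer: 58546/189 ≈ 309.77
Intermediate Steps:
d = -401/189 (d = 401/(-189) = 401*(-1/189) = -401/189 ≈ -2.1217)
-146*d = -146*(-401/189) = 58546/189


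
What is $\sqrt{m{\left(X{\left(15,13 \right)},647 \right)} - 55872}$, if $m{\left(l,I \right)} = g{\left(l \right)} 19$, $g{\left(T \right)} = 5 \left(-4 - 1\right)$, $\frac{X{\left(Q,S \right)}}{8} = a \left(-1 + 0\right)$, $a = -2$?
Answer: $29 i \sqrt{67} \approx 237.38 i$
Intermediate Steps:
$X{\left(Q,S \right)} = 16$ ($X{\left(Q,S \right)} = 8 \left(- 2 \left(-1 + 0\right)\right) = 8 \left(\left(-2\right) \left(-1\right)\right) = 8 \cdot 2 = 16$)
$g{\left(T \right)} = -25$ ($g{\left(T \right)} = 5 \left(-5\right) = -25$)
$m{\left(l,I \right)} = -475$ ($m{\left(l,I \right)} = \left(-25\right) 19 = -475$)
$\sqrt{m{\left(X{\left(15,13 \right)},647 \right)} - 55872} = \sqrt{-475 - 55872} = \sqrt{-56347} = 29 i \sqrt{67}$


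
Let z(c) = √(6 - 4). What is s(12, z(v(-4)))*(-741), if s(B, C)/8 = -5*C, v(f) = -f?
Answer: 29640*√2 ≈ 41917.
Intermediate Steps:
z(c) = √2
s(B, C) = -40*C (s(B, C) = 8*(-5*C) = -40*C)
s(12, z(v(-4)))*(-741) = -40*√2*(-741) = 29640*√2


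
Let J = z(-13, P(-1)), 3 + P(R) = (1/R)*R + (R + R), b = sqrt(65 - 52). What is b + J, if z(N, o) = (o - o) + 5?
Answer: 5 + sqrt(13) ≈ 8.6055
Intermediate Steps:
b = sqrt(13) ≈ 3.6056
P(R) = -2 + 2*R (P(R) = -3 + ((1/R)*R + (R + R)) = -3 + (R/R + 2*R) = -3 + (1 + 2*R) = -2 + 2*R)
z(N, o) = 5 (z(N, o) = 0 + 5 = 5)
J = 5
b + J = sqrt(13) + 5 = 5 + sqrt(13)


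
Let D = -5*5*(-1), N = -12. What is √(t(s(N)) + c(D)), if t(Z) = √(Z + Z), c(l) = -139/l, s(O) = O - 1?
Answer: √(-139 + 25*I*√26)/5 ≈ 0.99602 + 2.5597*I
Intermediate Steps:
s(O) = -1 + O
D = 25 (D = -25*(-1) = 25)
t(Z) = √2*√Z (t(Z) = √(2*Z) = √2*√Z)
√(t(s(N)) + c(D)) = √(√2*√(-1 - 12) - 139/25) = √(√2*√(-13) - 139*1/25) = √(√2*(I*√13) - 139/25) = √(I*√26 - 139/25) = √(-139/25 + I*√26)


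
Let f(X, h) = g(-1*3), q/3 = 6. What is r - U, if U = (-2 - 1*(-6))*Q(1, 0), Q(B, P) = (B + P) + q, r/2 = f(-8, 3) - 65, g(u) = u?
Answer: -212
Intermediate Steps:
q = 18 (q = 3*6 = 18)
f(X, h) = -3 (f(X, h) = -1*3 = -3)
r = -136 (r = 2*(-3 - 65) = 2*(-68) = -136)
Q(B, P) = 18 + B + P (Q(B, P) = (B + P) + 18 = 18 + B + P)
U = 76 (U = (-2 - 1*(-6))*(18 + 1 + 0) = (-2 + 6)*19 = 4*19 = 76)
r - U = -136 - 1*76 = -136 - 76 = -212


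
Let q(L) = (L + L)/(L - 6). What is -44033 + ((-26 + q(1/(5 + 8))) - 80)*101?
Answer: -4215105/77 ≈ -54742.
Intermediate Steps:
q(L) = 2*L/(-6 + L) (q(L) = (2*L)/(-6 + L) = 2*L/(-6 + L))
-44033 + ((-26 + q(1/(5 + 8))) - 80)*101 = -44033 + ((-26 + 2/((5 + 8)*(-6 + 1/(5 + 8)))) - 80)*101 = -44033 + ((-26 + 2/(13*(-6 + 1/13))) - 80)*101 = -44033 + ((-26 + 2*(1/13)/(-6 + 1/13)) - 80)*101 = -44033 + ((-26 + 2*(1/13)/(-77/13)) - 80)*101 = -44033 + ((-26 + 2*(1/13)*(-13/77)) - 80)*101 = -44033 + ((-26 - 2/77) - 80)*101 = -44033 + (-2004/77 - 80)*101 = -44033 - 8164/77*101 = -44033 - 824564/77 = -4215105/77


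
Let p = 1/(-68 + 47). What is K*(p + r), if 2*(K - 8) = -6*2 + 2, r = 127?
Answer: 2666/7 ≈ 380.86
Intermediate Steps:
p = -1/21 (p = 1/(-21) = -1/21 ≈ -0.047619)
K = 3 (K = 8 + (-6*2 + 2)/2 = 8 + (-12 + 2)/2 = 8 + (½)*(-10) = 8 - 5 = 3)
K*(p + r) = 3*(-1/21 + 127) = 3*(2666/21) = 2666/7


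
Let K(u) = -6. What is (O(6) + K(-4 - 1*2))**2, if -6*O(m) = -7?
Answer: 841/36 ≈ 23.361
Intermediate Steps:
O(m) = 7/6 (O(m) = -1/6*(-7) = 7/6)
(O(6) + K(-4 - 1*2))**2 = (7/6 - 6)**2 = (-29/6)**2 = 841/36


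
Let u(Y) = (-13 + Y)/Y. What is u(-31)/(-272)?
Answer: -11/2108 ≈ -0.0052182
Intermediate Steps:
u(Y) = (-13 + Y)/Y
u(-31)/(-272) = ((-13 - 31)/(-31))/(-272) = -1/31*(-44)*(-1/272) = (44/31)*(-1/272) = -11/2108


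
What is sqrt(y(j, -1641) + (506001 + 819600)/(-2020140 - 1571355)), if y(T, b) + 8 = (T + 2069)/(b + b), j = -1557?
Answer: I*sqrt(3655796399612890095)/654849255 ≈ 2.9198*I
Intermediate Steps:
y(T, b) = -8 + (2069 + T)/(2*b) (y(T, b) = -8 + (T + 2069)/(b + b) = -8 + (2069 + T)/((2*b)) = -8 + (2069 + T)*(1/(2*b)) = -8 + (2069 + T)/(2*b))
sqrt(y(j, -1641) + (506001 + 819600)/(-2020140 - 1571355)) = sqrt((1/2)*(2069 - 1557 - 16*(-1641))/(-1641) + (506001 + 819600)/(-2020140 - 1571355)) = sqrt((1/2)*(-1/1641)*(2069 - 1557 + 26256) + 1325601/(-3591495)) = sqrt((1/2)*(-1/1641)*26768 + 1325601*(-1/3591495)) = sqrt(-13384/1641 - 147289/399055) = sqrt(-5582653369/654849255) = I*sqrt(3655796399612890095)/654849255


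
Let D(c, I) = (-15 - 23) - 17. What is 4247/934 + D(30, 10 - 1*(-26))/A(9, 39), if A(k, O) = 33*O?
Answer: 492229/109278 ≈ 4.5044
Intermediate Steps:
D(c, I) = -55 (D(c, I) = -38 - 17 = -55)
4247/934 + D(30, 10 - 1*(-26))/A(9, 39) = 4247/934 - 55/(33*39) = 4247*(1/934) - 55/1287 = 4247/934 - 55*1/1287 = 4247/934 - 5/117 = 492229/109278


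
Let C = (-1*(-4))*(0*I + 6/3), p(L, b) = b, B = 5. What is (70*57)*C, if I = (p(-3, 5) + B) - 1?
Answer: 31920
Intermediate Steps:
I = 9 (I = (5 + 5) - 1 = 10 - 1 = 9)
C = 8 (C = (-1*(-4))*(0*9 + 6/3) = 4*(0 + 6*(⅓)) = 4*(0 + 2) = 4*2 = 8)
(70*57)*C = (70*57)*8 = 3990*8 = 31920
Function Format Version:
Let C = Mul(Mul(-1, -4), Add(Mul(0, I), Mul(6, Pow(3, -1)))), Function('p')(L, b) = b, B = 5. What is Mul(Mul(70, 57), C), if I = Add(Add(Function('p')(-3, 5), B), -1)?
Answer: 31920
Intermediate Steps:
I = 9 (I = Add(Add(5, 5), -1) = Add(10, -1) = 9)
C = 8 (C = Mul(Mul(-1, -4), Add(Mul(0, 9), Mul(6, Pow(3, -1)))) = Mul(4, Add(0, Mul(6, Rational(1, 3)))) = Mul(4, Add(0, 2)) = Mul(4, 2) = 8)
Mul(Mul(70, 57), C) = Mul(Mul(70, 57), 8) = Mul(3990, 8) = 31920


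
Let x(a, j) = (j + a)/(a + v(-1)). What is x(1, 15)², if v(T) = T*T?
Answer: 64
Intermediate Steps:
v(T) = T²
x(a, j) = (a + j)/(1 + a) (x(a, j) = (j + a)/(a + (-1)²) = (a + j)/(a + 1) = (a + j)/(1 + a))
x(1, 15)² = ((1 + 15)/(1 + 1))² = (16/2)² = ((½)*16)² = 8² = 64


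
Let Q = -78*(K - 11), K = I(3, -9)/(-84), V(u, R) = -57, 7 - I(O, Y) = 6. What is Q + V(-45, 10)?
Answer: 11227/14 ≈ 801.93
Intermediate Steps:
I(O, Y) = 1 (I(O, Y) = 7 - 1*6 = 7 - 6 = 1)
K = -1/84 (K = 1/(-84) = 1*(-1/84) = -1/84 ≈ -0.011905)
Q = 12025/14 (Q = -78*(-1/84 - 11) = -78*(-925/84) = 12025/14 ≈ 858.93)
Q + V(-45, 10) = 12025/14 - 57 = 11227/14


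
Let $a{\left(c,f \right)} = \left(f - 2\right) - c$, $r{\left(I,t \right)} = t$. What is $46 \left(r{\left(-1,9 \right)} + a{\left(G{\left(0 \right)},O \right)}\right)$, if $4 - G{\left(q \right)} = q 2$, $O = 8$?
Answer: $506$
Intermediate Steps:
$G{\left(q \right)} = 4 - 2 q$ ($G{\left(q \right)} = 4 - q 2 = 4 - 2 q$)
$a{\left(c,f \right)} = -2 + f - c$ ($a{\left(c,f \right)} = \left(-2 + f\right) - c = -2 + f - c$)
$46 \left(r{\left(-1,9 \right)} + a{\left(G{\left(0 \right)},O \right)}\right) = 46 \left(9 - \left(-2 + 0\right)\right) = 46 \left(9 - -2\right) = 46 \left(9 + 2\right) = 46 \cdot 11 = 506$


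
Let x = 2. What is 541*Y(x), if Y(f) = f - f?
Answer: 0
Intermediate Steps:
Y(f) = 0
541*Y(x) = 541*0 = 0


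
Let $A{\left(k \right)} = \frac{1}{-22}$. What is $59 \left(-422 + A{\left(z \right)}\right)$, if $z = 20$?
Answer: $- \frac{547815}{22} \approx -24901.0$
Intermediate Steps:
$A{\left(k \right)} = - \frac{1}{22}$
$59 \left(-422 + A{\left(z \right)}\right) = 59 \left(-422 - \frac{1}{22}\right) = 59 \left(- \frac{9285}{22}\right) = - \frac{547815}{22}$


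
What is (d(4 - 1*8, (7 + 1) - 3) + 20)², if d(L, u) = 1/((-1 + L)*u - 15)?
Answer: 638401/1600 ≈ 399.00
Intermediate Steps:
d(L, u) = 1/(-15 + u*(-1 + L)) (d(L, u) = 1/(u*(-1 + L) - 15) = 1/(-15 + u*(-1 + L)))
(d(4 - 1*8, (7 + 1) - 3) + 20)² = (1/(-15 - ((7 + 1) - 3) + (4 - 1*8)*((7 + 1) - 3)) + 20)² = (1/(-15 - (8 - 3) + (4 - 8)*(8 - 3)) + 20)² = (1/(-15 - 1*5 - 4*5) + 20)² = (1/(-15 - 5 - 20) + 20)² = (1/(-40) + 20)² = (-1/40 + 20)² = (799/40)² = 638401/1600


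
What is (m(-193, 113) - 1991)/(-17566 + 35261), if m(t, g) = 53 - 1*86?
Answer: -2024/17695 ≈ -0.11438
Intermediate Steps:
m(t, g) = -33 (m(t, g) = 53 - 86 = -33)
(m(-193, 113) - 1991)/(-17566 + 35261) = (-33 - 1991)/(-17566 + 35261) = -2024/17695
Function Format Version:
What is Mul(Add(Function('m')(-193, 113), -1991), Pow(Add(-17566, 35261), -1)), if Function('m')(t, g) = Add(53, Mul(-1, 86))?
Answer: Rational(-2024, 17695) ≈ -0.11438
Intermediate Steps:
Function('m')(t, g) = -33 (Function('m')(t, g) = Add(53, -86) = -33)
Mul(Add(Function('m')(-193, 113), -1991), Pow(Add(-17566, 35261), -1)) = Mul(Add(-33, -1991), Pow(Add(-17566, 35261), -1)) = Mul(-2024, Pow(17695, -1)) = Mul(-2024, Rational(1, 17695)) = Rational(-2024, 17695)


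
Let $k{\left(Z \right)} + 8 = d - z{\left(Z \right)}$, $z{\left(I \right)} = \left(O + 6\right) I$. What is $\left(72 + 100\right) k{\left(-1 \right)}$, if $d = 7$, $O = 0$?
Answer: $860$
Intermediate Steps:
$z{\left(I \right)} = 6 I$ ($z{\left(I \right)} = \left(0 + 6\right) I = 6 I$)
$k{\left(Z \right)} = -1 - 6 Z$ ($k{\left(Z \right)} = -8 - \left(-7 + 6 Z\right) = -1 - 6 Z$)
$\left(72 + 100\right) k{\left(-1 \right)} = \left(72 + 100\right) \left(-1 - -6\right) = 172 \left(-1 + 6\right) = 172 \cdot 5 = 860$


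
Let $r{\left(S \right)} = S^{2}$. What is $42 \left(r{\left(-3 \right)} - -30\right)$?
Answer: $1638$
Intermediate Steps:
$42 \left(r{\left(-3 \right)} - -30\right) = 42 \left(\left(-3\right)^{2} - -30\right) = 42 \left(9 + 30\right) = 42 \cdot 39 = 1638$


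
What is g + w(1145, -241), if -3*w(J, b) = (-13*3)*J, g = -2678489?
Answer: -2663604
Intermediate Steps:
w(J, b) = 13*J (w(J, b) = -(-13*3)*J/3 = -(-13)*J = 13*J)
g + w(1145, -241) = -2678489 + 13*1145 = -2678489 + 14885 = -2663604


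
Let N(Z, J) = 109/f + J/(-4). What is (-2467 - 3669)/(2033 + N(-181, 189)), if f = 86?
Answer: -1055392/341767 ≈ -3.0880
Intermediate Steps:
N(Z, J) = 109/86 - J/4 (N(Z, J) = 109/86 + J/(-4) = 109*(1/86) + J*(-1/4) = 109/86 - J/4)
(-2467 - 3669)/(2033 + N(-181, 189)) = (-2467 - 3669)/(2033 + (109/86 - 1/4*189)) = -6136/(2033 + (109/86 - 189/4)) = -6136/(2033 - 7909/172) = -6136/341767/172 = -6136*172/341767 = -1055392/341767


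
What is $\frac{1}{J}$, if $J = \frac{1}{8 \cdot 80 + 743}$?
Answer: $1383$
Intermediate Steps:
$J = \frac{1}{1383}$ ($J = \frac{1}{640 + 743} = \frac{1}{1383} \approx 0.00072307$)
$\frac{1}{J} = \frac{1}{\frac{1}{1383}} = 1383$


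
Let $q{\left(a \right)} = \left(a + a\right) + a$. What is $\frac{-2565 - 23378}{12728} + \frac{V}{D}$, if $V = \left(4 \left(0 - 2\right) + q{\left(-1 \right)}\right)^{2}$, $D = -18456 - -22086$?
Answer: $- \frac{382781}{190920} \approx -2.0049$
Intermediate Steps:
$q{\left(a \right)} = 3 a$ ($q{\left(a \right)} = 2 a + a = 3 a$)
$D = 3630$ ($D = -18456 + 22086 = 3630$)
$V = 121$ ($V = \left(4 \left(0 - 2\right) + 3 \left(-1\right)\right)^{2} = \left(4 \left(-2\right) - 3\right)^{2} = \left(-8 - 3\right)^{2} = \left(-11\right)^{2} = 121$)
$\frac{-2565 - 23378}{12728} + \frac{V}{D} = \frac{-2565 - 23378}{12728} + \frac{121}{3630} = \left(-2565 - 23378\right) \frac{1}{12728} + 121 \cdot \frac{1}{3630} = \left(-25943\right) \frac{1}{12728} + \frac{1}{30} = - \frac{25943}{12728} + \frac{1}{30} = - \frac{382781}{190920}$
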